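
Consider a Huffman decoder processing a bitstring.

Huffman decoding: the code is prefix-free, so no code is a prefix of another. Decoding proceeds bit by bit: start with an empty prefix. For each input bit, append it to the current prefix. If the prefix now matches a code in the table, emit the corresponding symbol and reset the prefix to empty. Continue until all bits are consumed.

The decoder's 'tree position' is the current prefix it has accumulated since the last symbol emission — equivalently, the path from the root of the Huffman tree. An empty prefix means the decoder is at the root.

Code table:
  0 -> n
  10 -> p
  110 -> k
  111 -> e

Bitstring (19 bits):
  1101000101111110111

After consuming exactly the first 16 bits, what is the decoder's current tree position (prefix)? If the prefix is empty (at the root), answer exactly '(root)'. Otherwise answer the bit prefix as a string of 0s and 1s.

Answer: (root)

Derivation:
Bit 0: prefix='1' (no match yet)
Bit 1: prefix='11' (no match yet)
Bit 2: prefix='110' -> emit 'k', reset
Bit 3: prefix='1' (no match yet)
Bit 4: prefix='10' -> emit 'p', reset
Bit 5: prefix='0' -> emit 'n', reset
Bit 6: prefix='0' -> emit 'n', reset
Bit 7: prefix='1' (no match yet)
Bit 8: prefix='10' -> emit 'p', reset
Bit 9: prefix='1' (no match yet)
Bit 10: prefix='11' (no match yet)
Bit 11: prefix='111' -> emit 'e', reset
Bit 12: prefix='1' (no match yet)
Bit 13: prefix='11' (no match yet)
Bit 14: prefix='111' -> emit 'e', reset
Bit 15: prefix='0' -> emit 'n', reset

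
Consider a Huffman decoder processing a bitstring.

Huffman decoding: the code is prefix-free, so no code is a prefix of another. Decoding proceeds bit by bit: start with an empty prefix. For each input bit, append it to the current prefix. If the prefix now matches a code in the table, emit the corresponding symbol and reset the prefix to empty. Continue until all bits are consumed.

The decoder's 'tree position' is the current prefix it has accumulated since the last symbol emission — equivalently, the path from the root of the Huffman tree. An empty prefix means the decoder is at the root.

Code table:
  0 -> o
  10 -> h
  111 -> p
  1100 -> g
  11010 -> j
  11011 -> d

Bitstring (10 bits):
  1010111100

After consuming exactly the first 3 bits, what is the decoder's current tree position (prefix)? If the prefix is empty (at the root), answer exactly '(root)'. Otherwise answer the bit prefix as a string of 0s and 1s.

Bit 0: prefix='1' (no match yet)
Bit 1: prefix='10' -> emit 'h', reset
Bit 2: prefix='1' (no match yet)

Answer: 1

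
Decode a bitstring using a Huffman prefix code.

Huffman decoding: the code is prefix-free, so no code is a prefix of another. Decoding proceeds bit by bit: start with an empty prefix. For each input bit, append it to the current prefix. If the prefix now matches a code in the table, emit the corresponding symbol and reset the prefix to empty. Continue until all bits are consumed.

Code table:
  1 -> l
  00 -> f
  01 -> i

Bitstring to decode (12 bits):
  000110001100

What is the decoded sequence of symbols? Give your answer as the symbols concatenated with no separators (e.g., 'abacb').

Answer: filfilf

Derivation:
Bit 0: prefix='0' (no match yet)
Bit 1: prefix='00' -> emit 'f', reset
Bit 2: prefix='0' (no match yet)
Bit 3: prefix='01' -> emit 'i', reset
Bit 4: prefix='1' -> emit 'l', reset
Bit 5: prefix='0' (no match yet)
Bit 6: prefix='00' -> emit 'f', reset
Bit 7: prefix='0' (no match yet)
Bit 8: prefix='01' -> emit 'i', reset
Bit 9: prefix='1' -> emit 'l', reset
Bit 10: prefix='0' (no match yet)
Bit 11: prefix='00' -> emit 'f', reset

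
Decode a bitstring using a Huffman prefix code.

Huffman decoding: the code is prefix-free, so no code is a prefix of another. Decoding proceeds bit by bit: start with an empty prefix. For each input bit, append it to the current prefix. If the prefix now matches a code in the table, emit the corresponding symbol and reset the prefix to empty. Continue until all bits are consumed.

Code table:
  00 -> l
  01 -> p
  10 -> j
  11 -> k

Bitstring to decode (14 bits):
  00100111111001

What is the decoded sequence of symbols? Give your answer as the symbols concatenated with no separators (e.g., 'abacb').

Answer: ljpkkjp

Derivation:
Bit 0: prefix='0' (no match yet)
Bit 1: prefix='00' -> emit 'l', reset
Bit 2: prefix='1' (no match yet)
Bit 3: prefix='10' -> emit 'j', reset
Bit 4: prefix='0' (no match yet)
Bit 5: prefix='01' -> emit 'p', reset
Bit 6: prefix='1' (no match yet)
Bit 7: prefix='11' -> emit 'k', reset
Bit 8: prefix='1' (no match yet)
Bit 9: prefix='11' -> emit 'k', reset
Bit 10: prefix='1' (no match yet)
Bit 11: prefix='10' -> emit 'j', reset
Bit 12: prefix='0' (no match yet)
Bit 13: prefix='01' -> emit 'p', reset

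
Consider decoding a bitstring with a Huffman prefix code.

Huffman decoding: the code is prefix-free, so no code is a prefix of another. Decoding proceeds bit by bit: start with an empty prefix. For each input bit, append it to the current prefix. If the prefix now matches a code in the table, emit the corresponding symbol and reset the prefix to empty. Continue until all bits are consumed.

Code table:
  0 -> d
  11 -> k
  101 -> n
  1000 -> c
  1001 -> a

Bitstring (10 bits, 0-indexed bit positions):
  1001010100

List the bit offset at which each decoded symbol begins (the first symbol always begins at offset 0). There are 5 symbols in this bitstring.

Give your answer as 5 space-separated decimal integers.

Bit 0: prefix='1' (no match yet)
Bit 1: prefix='10' (no match yet)
Bit 2: prefix='100' (no match yet)
Bit 3: prefix='1001' -> emit 'a', reset
Bit 4: prefix='0' -> emit 'd', reset
Bit 5: prefix='1' (no match yet)
Bit 6: prefix='10' (no match yet)
Bit 7: prefix='101' -> emit 'n', reset
Bit 8: prefix='0' -> emit 'd', reset
Bit 9: prefix='0' -> emit 'd', reset

Answer: 0 4 5 8 9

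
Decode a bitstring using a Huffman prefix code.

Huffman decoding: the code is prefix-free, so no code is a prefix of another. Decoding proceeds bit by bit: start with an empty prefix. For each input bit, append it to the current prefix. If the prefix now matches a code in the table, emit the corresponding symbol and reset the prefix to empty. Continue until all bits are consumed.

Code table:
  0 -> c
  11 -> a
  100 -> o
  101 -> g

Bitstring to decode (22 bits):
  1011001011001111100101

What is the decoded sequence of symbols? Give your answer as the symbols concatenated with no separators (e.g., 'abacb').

Answer: gogoaaog

Derivation:
Bit 0: prefix='1' (no match yet)
Bit 1: prefix='10' (no match yet)
Bit 2: prefix='101' -> emit 'g', reset
Bit 3: prefix='1' (no match yet)
Bit 4: prefix='10' (no match yet)
Bit 5: prefix='100' -> emit 'o', reset
Bit 6: prefix='1' (no match yet)
Bit 7: prefix='10' (no match yet)
Bit 8: prefix='101' -> emit 'g', reset
Bit 9: prefix='1' (no match yet)
Bit 10: prefix='10' (no match yet)
Bit 11: prefix='100' -> emit 'o', reset
Bit 12: prefix='1' (no match yet)
Bit 13: prefix='11' -> emit 'a', reset
Bit 14: prefix='1' (no match yet)
Bit 15: prefix='11' -> emit 'a', reset
Bit 16: prefix='1' (no match yet)
Bit 17: prefix='10' (no match yet)
Bit 18: prefix='100' -> emit 'o', reset
Bit 19: prefix='1' (no match yet)
Bit 20: prefix='10' (no match yet)
Bit 21: prefix='101' -> emit 'g', reset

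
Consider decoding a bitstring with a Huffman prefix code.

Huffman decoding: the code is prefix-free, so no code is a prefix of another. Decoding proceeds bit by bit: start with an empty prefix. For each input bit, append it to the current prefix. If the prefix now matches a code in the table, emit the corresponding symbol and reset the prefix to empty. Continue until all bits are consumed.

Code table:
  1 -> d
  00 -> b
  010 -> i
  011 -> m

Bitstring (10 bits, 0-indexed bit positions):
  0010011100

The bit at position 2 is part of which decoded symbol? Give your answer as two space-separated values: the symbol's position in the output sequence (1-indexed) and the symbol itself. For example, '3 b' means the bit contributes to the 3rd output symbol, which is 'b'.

Bit 0: prefix='0' (no match yet)
Bit 1: prefix='00' -> emit 'b', reset
Bit 2: prefix='1' -> emit 'd', reset
Bit 3: prefix='0' (no match yet)
Bit 4: prefix='00' -> emit 'b', reset
Bit 5: prefix='1' -> emit 'd', reset
Bit 6: prefix='1' -> emit 'd', reset

Answer: 2 d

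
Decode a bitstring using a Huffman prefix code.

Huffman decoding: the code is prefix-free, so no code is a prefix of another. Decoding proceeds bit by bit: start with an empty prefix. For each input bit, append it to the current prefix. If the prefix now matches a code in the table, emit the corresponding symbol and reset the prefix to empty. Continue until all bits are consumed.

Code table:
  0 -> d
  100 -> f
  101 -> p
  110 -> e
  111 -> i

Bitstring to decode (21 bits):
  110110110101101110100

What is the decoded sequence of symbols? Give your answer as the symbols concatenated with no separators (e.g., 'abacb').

Answer: eeeppef

Derivation:
Bit 0: prefix='1' (no match yet)
Bit 1: prefix='11' (no match yet)
Bit 2: prefix='110' -> emit 'e', reset
Bit 3: prefix='1' (no match yet)
Bit 4: prefix='11' (no match yet)
Bit 5: prefix='110' -> emit 'e', reset
Bit 6: prefix='1' (no match yet)
Bit 7: prefix='11' (no match yet)
Bit 8: prefix='110' -> emit 'e', reset
Bit 9: prefix='1' (no match yet)
Bit 10: prefix='10' (no match yet)
Bit 11: prefix='101' -> emit 'p', reset
Bit 12: prefix='1' (no match yet)
Bit 13: prefix='10' (no match yet)
Bit 14: prefix='101' -> emit 'p', reset
Bit 15: prefix='1' (no match yet)
Bit 16: prefix='11' (no match yet)
Bit 17: prefix='110' -> emit 'e', reset
Bit 18: prefix='1' (no match yet)
Bit 19: prefix='10' (no match yet)
Bit 20: prefix='100' -> emit 'f', reset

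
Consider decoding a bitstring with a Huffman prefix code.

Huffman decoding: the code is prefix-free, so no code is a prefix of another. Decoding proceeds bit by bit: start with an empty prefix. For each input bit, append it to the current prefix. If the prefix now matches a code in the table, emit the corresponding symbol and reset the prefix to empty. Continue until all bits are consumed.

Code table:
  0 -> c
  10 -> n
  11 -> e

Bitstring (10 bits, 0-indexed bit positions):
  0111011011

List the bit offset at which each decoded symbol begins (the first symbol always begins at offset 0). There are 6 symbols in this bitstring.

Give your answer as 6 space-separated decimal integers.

Answer: 0 1 3 5 7 8

Derivation:
Bit 0: prefix='0' -> emit 'c', reset
Bit 1: prefix='1' (no match yet)
Bit 2: prefix='11' -> emit 'e', reset
Bit 3: prefix='1' (no match yet)
Bit 4: prefix='10' -> emit 'n', reset
Bit 5: prefix='1' (no match yet)
Bit 6: prefix='11' -> emit 'e', reset
Bit 7: prefix='0' -> emit 'c', reset
Bit 8: prefix='1' (no match yet)
Bit 9: prefix='11' -> emit 'e', reset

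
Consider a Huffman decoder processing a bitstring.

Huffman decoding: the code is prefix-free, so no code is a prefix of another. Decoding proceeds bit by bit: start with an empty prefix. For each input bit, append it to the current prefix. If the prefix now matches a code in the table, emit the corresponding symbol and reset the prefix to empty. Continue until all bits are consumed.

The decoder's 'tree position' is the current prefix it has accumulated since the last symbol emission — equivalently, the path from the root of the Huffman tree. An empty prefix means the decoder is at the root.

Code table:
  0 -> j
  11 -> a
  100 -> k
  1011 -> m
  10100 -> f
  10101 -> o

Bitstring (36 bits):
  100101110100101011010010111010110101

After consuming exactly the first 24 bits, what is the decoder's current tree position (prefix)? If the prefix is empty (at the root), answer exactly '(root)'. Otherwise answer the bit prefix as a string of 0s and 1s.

Bit 0: prefix='1' (no match yet)
Bit 1: prefix='10' (no match yet)
Bit 2: prefix='100' -> emit 'k', reset
Bit 3: prefix='1' (no match yet)
Bit 4: prefix='10' (no match yet)
Bit 5: prefix='101' (no match yet)
Bit 6: prefix='1011' -> emit 'm', reset
Bit 7: prefix='1' (no match yet)
Bit 8: prefix='10' (no match yet)
Bit 9: prefix='101' (no match yet)
Bit 10: prefix='1010' (no match yet)
Bit 11: prefix='10100' -> emit 'f', reset
Bit 12: prefix='1' (no match yet)
Bit 13: prefix='10' (no match yet)
Bit 14: prefix='101' (no match yet)
Bit 15: prefix='1010' (no match yet)
Bit 16: prefix='10101' -> emit 'o', reset
Bit 17: prefix='1' (no match yet)
Bit 18: prefix='10' (no match yet)
Bit 19: prefix='101' (no match yet)
Bit 20: prefix='1010' (no match yet)
Bit 21: prefix='10100' -> emit 'f', reset
Bit 22: prefix='1' (no match yet)
Bit 23: prefix='10' (no match yet)

Answer: 10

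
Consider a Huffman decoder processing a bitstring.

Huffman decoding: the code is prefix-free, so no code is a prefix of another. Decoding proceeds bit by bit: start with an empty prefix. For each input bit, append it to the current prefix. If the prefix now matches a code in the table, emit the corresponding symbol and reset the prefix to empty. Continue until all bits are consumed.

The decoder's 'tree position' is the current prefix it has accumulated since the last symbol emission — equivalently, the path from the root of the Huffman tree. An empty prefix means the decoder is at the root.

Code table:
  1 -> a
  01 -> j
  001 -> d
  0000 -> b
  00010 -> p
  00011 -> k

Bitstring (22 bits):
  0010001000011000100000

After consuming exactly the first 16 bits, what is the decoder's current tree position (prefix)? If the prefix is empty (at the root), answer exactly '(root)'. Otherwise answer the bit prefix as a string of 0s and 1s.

Bit 0: prefix='0' (no match yet)
Bit 1: prefix='00' (no match yet)
Bit 2: prefix='001' -> emit 'd', reset
Bit 3: prefix='0' (no match yet)
Bit 4: prefix='00' (no match yet)
Bit 5: prefix='000' (no match yet)
Bit 6: prefix='0001' (no match yet)
Bit 7: prefix='00010' -> emit 'p', reset
Bit 8: prefix='0' (no match yet)
Bit 9: prefix='00' (no match yet)
Bit 10: prefix='000' (no match yet)
Bit 11: prefix='0001' (no match yet)
Bit 12: prefix='00011' -> emit 'k', reset
Bit 13: prefix='0' (no match yet)
Bit 14: prefix='00' (no match yet)
Bit 15: prefix='000' (no match yet)

Answer: 000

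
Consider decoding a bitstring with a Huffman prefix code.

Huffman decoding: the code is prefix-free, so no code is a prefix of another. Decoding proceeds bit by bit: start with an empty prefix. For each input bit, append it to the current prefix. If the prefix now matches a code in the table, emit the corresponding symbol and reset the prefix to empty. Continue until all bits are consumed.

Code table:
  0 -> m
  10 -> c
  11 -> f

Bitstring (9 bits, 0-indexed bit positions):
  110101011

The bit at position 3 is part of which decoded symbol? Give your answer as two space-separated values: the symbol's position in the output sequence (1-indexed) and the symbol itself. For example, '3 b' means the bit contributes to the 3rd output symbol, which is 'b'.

Bit 0: prefix='1' (no match yet)
Bit 1: prefix='11' -> emit 'f', reset
Bit 2: prefix='0' -> emit 'm', reset
Bit 3: prefix='1' (no match yet)
Bit 4: prefix='10' -> emit 'c', reset
Bit 5: prefix='1' (no match yet)
Bit 6: prefix='10' -> emit 'c', reset
Bit 7: prefix='1' (no match yet)

Answer: 3 c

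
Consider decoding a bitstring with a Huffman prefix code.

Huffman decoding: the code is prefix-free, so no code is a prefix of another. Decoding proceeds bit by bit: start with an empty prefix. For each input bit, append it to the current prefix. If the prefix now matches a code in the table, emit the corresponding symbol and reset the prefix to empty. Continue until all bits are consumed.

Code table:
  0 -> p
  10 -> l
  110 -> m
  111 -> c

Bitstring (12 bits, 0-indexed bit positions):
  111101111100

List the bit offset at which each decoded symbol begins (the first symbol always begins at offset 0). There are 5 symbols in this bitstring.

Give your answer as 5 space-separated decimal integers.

Bit 0: prefix='1' (no match yet)
Bit 1: prefix='11' (no match yet)
Bit 2: prefix='111' -> emit 'c', reset
Bit 3: prefix='1' (no match yet)
Bit 4: prefix='10' -> emit 'l', reset
Bit 5: prefix='1' (no match yet)
Bit 6: prefix='11' (no match yet)
Bit 7: prefix='111' -> emit 'c', reset
Bit 8: prefix='1' (no match yet)
Bit 9: prefix='11' (no match yet)
Bit 10: prefix='110' -> emit 'm', reset
Bit 11: prefix='0' -> emit 'p', reset

Answer: 0 3 5 8 11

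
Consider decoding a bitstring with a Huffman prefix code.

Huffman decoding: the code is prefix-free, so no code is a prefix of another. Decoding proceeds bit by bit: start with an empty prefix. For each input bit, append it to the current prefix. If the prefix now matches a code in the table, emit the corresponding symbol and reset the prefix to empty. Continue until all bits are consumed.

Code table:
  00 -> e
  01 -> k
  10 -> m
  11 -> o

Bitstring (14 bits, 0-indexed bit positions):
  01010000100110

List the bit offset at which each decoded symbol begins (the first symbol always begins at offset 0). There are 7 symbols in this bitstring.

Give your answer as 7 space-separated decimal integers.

Bit 0: prefix='0' (no match yet)
Bit 1: prefix='01' -> emit 'k', reset
Bit 2: prefix='0' (no match yet)
Bit 3: prefix='01' -> emit 'k', reset
Bit 4: prefix='0' (no match yet)
Bit 5: prefix='00' -> emit 'e', reset
Bit 6: prefix='0' (no match yet)
Bit 7: prefix='00' -> emit 'e', reset
Bit 8: prefix='1' (no match yet)
Bit 9: prefix='10' -> emit 'm', reset
Bit 10: prefix='0' (no match yet)
Bit 11: prefix='01' -> emit 'k', reset
Bit 12: prefix='1' (no match yet)
Bit 13: prefix='10' -> emit 'm', reset

Answer: 0 2 4 6 8 10 12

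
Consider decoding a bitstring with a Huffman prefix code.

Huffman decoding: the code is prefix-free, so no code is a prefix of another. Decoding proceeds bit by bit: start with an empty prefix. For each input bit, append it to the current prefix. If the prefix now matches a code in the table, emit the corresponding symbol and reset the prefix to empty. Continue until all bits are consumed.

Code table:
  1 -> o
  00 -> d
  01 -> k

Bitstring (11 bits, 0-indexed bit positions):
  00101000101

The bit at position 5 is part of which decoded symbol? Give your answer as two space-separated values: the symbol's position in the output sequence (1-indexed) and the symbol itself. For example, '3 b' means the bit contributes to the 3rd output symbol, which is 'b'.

Answer: 4 d

Derivation:
Bit 0: prefix='0' (no match yet)
Bit 1: prefix='00' -> emit 'd', reset
Bit 2: prefix='1' -> emit 'o', reset
Bit 3: prefix='0' (no match yet)
Bit 4: prefix='01' -> emit 'k', reset
Bit 5: prefix='0' (no match yet)
Bit 6: prefix='00' -> emit 'd', reset
Bit 7: prefix='0' (no match yet)
Bit 8: prefix='01' -> emit 'k', reset
Bit 9: prefix='0' (no match yet)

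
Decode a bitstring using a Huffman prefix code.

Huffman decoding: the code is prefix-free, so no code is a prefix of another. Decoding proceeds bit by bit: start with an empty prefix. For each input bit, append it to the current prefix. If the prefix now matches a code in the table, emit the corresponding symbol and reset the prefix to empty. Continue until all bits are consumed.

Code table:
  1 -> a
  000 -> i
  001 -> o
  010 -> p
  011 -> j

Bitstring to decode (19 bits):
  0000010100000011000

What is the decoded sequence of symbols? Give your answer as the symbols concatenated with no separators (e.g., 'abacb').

Answer: iopioai

Derivation:
Bit 0: prefix='0' (no match yet)
Bit 1: prefix='00' (no match yet)
Bit 2: prefix='000' -> emit 'i', reset
Bit 3: prefix='0' (no match yet)
Bit 4: prefix='00' (no match yet)
Bit 5: prefix='001' -> emit 'o', reset
Bit 6: prefix='0' (no match yet)
Bit 7: prefix='01' (no match yet)
Bit 8: prefix='010' -> emit 'p', reset
Bit 9: prefix='0' (no match yet)
Bit 10: prefix='00' (no match yet)
Bit 11: prefix='000' -> emit 'i', reset
Bit 12: prefix='0' (no match yet)
Bit 13: prefix='00' (no match yet)
Bit 14: prefix='001' -> emit 'o', reset
Bit 15: prefix='1' -> emit 'a', reset
Bit 16: prefix='0' (no match yet)
Bit 17: prefix='00' (no match yet)
Bit 18: prefix='000' -> emit 'i', reset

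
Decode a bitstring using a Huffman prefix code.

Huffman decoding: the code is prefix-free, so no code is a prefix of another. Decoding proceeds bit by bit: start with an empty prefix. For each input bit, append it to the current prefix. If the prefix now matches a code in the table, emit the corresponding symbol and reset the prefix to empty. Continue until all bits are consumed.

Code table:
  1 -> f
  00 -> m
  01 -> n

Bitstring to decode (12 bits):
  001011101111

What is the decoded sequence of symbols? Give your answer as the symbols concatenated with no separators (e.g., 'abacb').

Bit 0: prefix='0' (no match yet)
Bit 1: prefix='00' -> emit 'm', reset
Bit 2: prefix='1' -> emit 'f', reset
Bit 3: prefix='0' (no match yet)
Bit 4: prefix='01' -> emit 'n', reset
Bit 5: prefix='1' -> emit 'f', reset
Bit 6: prefix='1' -> emit 'f', reset
Bit 7: prefix='0' (no match yet)
Bit 8: prefix='01' -> emit 'n', reset
Bit 9: prefix='1' -> emit 'f', reset
Bit 10: prefix='1' -> emit 'f', reset
Bit 11: prefix='1' -> emit 'f', reset

Answer: mfnffnfff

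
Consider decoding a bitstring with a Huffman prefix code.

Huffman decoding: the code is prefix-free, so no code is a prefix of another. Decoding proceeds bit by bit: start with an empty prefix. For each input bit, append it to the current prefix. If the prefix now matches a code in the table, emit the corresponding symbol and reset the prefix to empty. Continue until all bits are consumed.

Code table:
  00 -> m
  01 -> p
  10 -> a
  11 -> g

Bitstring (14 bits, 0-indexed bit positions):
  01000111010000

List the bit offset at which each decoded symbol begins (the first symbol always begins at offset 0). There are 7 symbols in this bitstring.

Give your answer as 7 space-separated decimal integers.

Bit 0: prefix='0' (no match yet)
Bit 1: prefix='01' -> emit 'p', reset
Bit 2: prefix='0' (no match yet)
Bit 3: prefix='00' -> emit 'm', reset
Bit 4: prefix='0' (no match yet)
Bit 5: prefix='01' -> emit 'p', reset
Bit 6: prefix='1' (no match yet)
Bit 7: prefix='11' -> emit 'g', reset
Bit 8: prefix='0' (no match yet)
Bit 9: prefix='01' -> emit 'p', reset
Bit 10: prefix='0' (no match yet)
Bit 11: prefix='00' -> emit 'm', reset
Bit 12: prefix='0' (no match yet)
Bit 13: prefix='00' -> emit 'm', reset

Answer: 0 2 4 6 8 10 12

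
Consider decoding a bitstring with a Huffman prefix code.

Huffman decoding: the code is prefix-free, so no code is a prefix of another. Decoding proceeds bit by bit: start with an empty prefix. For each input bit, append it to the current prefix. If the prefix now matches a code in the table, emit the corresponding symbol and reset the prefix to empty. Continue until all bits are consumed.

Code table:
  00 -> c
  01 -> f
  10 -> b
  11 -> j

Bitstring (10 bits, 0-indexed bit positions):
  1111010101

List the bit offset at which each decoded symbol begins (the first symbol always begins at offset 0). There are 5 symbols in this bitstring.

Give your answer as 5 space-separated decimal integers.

Bit 0: prefix='1' (no match yet)
Bit 1: prefix='11' -> emit 'j', reset
Bit 2: prefix='1' (no match yet)
Bit 3: prefix='11' -> emit 'j', reset
Bit 4: prefix='0' (no match yet)
Bit 5: prefix='01' -> emit 'f', reset
Bit 6: prefix='0' (no match yet)
Bit 7: prefix='01' -> emit 'f', reset
Bit 8: prefix='0' (no match yet)
Bit 9: prefix='01' -> emit 'f', reset

Answer: 0 2 4 6 8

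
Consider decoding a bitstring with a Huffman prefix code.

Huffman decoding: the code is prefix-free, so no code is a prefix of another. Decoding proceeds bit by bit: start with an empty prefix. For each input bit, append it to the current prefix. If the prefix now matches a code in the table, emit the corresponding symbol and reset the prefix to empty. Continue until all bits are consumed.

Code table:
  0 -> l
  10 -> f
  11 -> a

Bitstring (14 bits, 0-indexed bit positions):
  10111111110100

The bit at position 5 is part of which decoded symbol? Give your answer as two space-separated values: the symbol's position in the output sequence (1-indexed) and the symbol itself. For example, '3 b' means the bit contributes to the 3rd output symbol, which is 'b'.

Answer: 3 a

Derivation:
Bit 0: prefix='1' (no match yet)
Bit 1: prefix='10' -> emit 'f', reset
Bit 2: prefix='1' (no match yet)
Bit 3: prefix='11' -> emit 'a', reset
Bit 4: prefix='1' (no match yet)
Bit 5: prefix='11' -> emit 'a', reset
Bit 6: prefix='1' (no match yet)
Bit 7: prefix='11' -> emit 'a', reset
Bit 8: prefix='1' (no match yet)
Bit 9: prefix='11' -> emit 'a', reset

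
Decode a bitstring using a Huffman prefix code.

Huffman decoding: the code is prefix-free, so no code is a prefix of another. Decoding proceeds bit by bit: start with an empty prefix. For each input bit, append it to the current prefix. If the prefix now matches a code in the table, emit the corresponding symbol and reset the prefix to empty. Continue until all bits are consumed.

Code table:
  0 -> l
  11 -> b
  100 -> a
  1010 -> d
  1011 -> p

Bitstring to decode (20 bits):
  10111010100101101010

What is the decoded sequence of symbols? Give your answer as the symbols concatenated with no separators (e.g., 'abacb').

Bit 0: prefix='1' (no match yet)
Bit 1: prefix='10' (no match yet)
Bit 2: prefix='101' (no match yet)
Bit 3: prefix='1011' -> emit 'p', reset
Bit 4: prefix='1' (no match yet)
Bit 5: prefix='10' (no match yet)
Bit 6: prefix='101' (no match yet)
Bit 7: prefix='1010' -> emit 'd', reset
Bit 8: prefix='1' (no match yet)
Bit 9: prefix='10' (no match yet)
Bit 10: prefix='100' -> emit 'a', reset
Bit 11: prefix='1' (no match yet)
Bit 12: prefix='10' (no match yet)
Bit 13: prefix='101' (no match yet)
Bit 14: prefix='1011' -> emit 'p', reset
Bit 15: prefix='0' -> emit 'l', reset
Bit 16: prefix='1' (no match yet)
Bit 17: prefix='10' (no match yet)
Bit 18: prefix='101' (no match yet)
Bit 19: prefix='1010' -> emit 'd', reset

Answer: pdapld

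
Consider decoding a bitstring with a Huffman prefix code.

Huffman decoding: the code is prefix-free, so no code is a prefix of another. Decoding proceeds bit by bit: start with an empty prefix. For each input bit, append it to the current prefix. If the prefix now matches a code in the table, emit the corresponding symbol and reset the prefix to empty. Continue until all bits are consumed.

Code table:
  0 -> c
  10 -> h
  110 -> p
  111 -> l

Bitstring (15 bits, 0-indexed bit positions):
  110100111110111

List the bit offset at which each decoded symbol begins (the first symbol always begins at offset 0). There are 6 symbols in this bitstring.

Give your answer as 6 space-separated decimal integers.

Answer: 0 3 5 6 9 12

Derivation:
Bit 0: prefix='1' (no match yet)
Bit 1: prefix='11' (no match yet)
Bit 2: prefix='110' -> emit 'p', reset
Bit 3: prefix='1' (no match yet)
Bit 4: prefix='10' -> emit 'h', reset
Bit 5: prefix='0' -> emit 'c', reset
Bit 6: prefix='1' (no match yet)
Bit 7: prefix='11' (no match yet)
Bit 8: prefix='111' -> emit 'l', reset
Bit 9: prefix='1' (no match yet)
Bit 10: prefix='11' (no match yet)
Bit 11: prefix='110' -> emit 'p', reset
Bit 12: prefix='1' (no match yet)
Bit 13: prefix='11' (no match yet)
Bit 14: prefix='111' -> emit 'l', reset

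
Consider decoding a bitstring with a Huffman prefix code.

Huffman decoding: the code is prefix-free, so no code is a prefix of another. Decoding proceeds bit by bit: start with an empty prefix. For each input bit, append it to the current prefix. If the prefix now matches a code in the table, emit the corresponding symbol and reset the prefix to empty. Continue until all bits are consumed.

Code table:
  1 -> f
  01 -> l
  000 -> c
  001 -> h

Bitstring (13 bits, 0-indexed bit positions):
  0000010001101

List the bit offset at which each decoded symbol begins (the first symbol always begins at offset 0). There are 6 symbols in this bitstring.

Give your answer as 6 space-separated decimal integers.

Answer: 0 3 6 9 10 11

Derivation:
Bit 0: prefix='0' (no match yet)
Bit 1: prefix='00' (no match yet)
Bit 2: prefix='000' -> emit 'c', reset
Bit 3: prefix='0' (no match yet)
Bit 4: prefix='00' (no match yet)
Bit 5: prefix='001' -> emit 'h', reset
Bit 6: prefix='0' (no match yet)
Bit 7: prefix='00' (no match yet)
Bit 8: prefix='000' -> emit 'c', reset
Bit 9: prefix='1' -> emit 'f', reset
Bit 10: prefix='1' -> emit 'f', reset
Bit 11: prefix='0' (no match yet)
Bit 12: prefix='01' -> emit 'l', reset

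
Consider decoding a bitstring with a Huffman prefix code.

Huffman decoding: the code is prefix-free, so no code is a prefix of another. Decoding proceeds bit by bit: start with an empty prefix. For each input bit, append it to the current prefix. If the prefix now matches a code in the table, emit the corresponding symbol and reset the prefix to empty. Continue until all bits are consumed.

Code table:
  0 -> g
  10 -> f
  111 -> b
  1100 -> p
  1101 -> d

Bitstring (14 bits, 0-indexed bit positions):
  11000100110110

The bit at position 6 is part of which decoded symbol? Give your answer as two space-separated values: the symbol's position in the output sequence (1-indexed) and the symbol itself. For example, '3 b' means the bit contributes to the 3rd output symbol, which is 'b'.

Answer: 3 f

Derivation:
Bit 0: prefix='1' (no match yet)
Bit 1: prefix='11' (no match yet)
Bit 2: prefix='110' (no match yet)
Bit 3: prefix='1100' -> emit 'p', reset
Bit 4: prefix='0' -> emit 'g', reset
Bit 5: prefix='1' (no match yet)
Bit 6: prefix='10' -> emit 'f', reset
Bit 7: prefix='0' -> emit 'g', reset
Bit 8: prefix='1' (no match yet)
Bit 9: prefix='11' (no match yet)
Bit 10: prefix='110' (no match yet)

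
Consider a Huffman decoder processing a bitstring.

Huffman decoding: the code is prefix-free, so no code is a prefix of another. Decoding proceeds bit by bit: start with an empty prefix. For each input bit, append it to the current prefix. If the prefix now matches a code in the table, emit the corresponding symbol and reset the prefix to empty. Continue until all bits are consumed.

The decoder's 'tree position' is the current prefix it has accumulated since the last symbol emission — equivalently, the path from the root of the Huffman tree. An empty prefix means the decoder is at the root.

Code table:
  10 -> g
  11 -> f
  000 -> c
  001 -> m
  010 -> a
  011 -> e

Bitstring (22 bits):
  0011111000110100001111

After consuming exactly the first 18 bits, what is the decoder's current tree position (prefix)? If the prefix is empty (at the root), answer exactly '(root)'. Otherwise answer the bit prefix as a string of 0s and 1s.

Bit 0: prefix='0' (no match yet)
Bit 1: prefix='00' (no match yet)
Bit 2: prefix='001' -> emit 'm', reset
Bit 3: prefix='1' (no match yet)
Bit 4: prefix='11' -> emit 'f', reset
Bit 5: prefix='1' (no match yet)
Bit 6: prefix='11' -> emit 'f', reset
Bit 7: prefix='0' (no match yet)
Bit 8: prefix='00' (no match yet)
Bit 9: prefix='000' -> emit 'c', reset
Bit 10: prefix='1' (no match yet)
Bit 11: prefix='11' -> emit 'f', reset
Bit 12: prefix='0' (no match yet)
Bit 13: prefix='01' (no match yet)
Bit 14: prefix='010' -> emit 'a', reset
Bit 15: prefix='0' (no match yet)
Bit 16: prefix='00' (no match yet)
Bit 17: prefix='000' -> emit 'c', reset

Answer: (root)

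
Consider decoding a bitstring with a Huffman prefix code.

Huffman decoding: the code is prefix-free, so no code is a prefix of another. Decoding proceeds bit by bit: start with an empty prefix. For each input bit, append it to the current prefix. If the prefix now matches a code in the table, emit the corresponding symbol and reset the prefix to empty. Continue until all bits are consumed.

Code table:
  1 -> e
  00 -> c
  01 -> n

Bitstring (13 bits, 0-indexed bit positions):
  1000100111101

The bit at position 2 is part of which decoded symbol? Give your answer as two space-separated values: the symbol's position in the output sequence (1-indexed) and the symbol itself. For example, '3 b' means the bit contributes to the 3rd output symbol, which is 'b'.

Answer: 2 c

Derivation:
Bit 0: prefix='1' -> emit 'e', reset
Bit 1: prefix='0' (no match yet)
Bit 2: prefix='00' -> emit 'c', reset
Bit 3: prefix='0' (no match yet)
Bit 4: prefix='01' -> emit 'n', reset
Bit 5: prefix='0' (no match yet)
Bit 6: prefix='00' -> emit 'c', reset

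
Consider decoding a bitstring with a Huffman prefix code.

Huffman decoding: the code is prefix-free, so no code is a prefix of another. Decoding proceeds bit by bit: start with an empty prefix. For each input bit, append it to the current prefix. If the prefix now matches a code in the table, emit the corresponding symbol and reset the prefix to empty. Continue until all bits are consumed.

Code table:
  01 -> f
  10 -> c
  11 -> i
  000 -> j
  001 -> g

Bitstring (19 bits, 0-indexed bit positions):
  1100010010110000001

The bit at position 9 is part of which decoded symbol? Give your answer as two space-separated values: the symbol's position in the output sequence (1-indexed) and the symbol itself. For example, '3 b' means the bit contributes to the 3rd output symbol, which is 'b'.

Bit 0: prefix='1' (no match yet)
Bit 1: prefix='11' -> emit 'i', reset
Bit 2: prefix='0' (no match yet)
Bit 3: prefix='00' (no match yet)
Bit 4: prefix='000' -> emit 'j', reset
Bit 5: prefix='1' (no match yet)
Bit 6: prefix='10' -> emit 'c', reset
Bit 7: prefix='0' (no match yet)
Bit 8: prefix='01' -> emit 'f', reset
Bit 9: prefix='0' (no match yet)
Bit 10: prefix='01' -> emit 'f', reset
Bit 11: prefix='1' (no match yet)
Bit 12: prefix='10' -> emit 'c', reset
Bit 13: prefix='0' (no match yet)

Answer: 5 f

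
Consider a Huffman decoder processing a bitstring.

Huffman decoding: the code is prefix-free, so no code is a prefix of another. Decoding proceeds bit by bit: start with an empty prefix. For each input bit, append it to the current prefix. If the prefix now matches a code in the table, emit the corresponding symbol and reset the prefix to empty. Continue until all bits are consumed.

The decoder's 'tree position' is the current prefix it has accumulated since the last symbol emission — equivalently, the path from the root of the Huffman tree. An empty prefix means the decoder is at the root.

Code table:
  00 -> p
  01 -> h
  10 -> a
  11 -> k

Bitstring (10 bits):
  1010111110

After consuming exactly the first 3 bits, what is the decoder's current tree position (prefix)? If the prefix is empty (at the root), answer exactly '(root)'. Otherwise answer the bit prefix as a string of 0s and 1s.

Bit 0: prefix='1' (no match yet)
Bit 1: prefix='10' -> emit 'a', reset
Bit 2: prefix='1' (no match yet)

Answer: 1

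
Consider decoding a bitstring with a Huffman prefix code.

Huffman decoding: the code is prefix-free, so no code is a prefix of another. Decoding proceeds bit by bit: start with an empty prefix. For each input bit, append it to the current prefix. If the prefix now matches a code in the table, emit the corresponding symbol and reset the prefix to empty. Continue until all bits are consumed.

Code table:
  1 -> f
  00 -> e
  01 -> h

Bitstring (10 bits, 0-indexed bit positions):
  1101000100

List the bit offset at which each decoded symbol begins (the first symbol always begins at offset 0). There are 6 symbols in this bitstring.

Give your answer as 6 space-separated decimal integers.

Bit 0: prefix='1' -> emit 'f', reset
Bit 1: prefix='1' -> emit 'f', reset
Bit 2: prefix='0' (no match yet)
Bit 3: prefix='01' -> emit 'h', reset
Bit 4: prefix='0' (no match yet)
Bit 5: prefix='00' -> emit 'e', reset
Bit 6: prefix='0' (no match yet)
Bit 7: prefix='01' -> emit 'h', reset
Bit 8: prefix='0' (no match yet)
Bit 9: prefix='00' -> emit 'e', reset

Answer: 0 1 2 4 6 8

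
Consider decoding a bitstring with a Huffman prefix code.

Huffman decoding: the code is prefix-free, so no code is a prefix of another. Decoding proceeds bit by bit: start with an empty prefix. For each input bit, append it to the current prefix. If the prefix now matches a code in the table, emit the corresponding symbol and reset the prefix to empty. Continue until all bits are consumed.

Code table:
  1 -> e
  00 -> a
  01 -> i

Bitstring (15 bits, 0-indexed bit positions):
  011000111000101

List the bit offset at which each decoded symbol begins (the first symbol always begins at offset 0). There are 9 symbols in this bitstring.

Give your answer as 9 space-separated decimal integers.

Bit 0: prefix='0' (no match yet)
Bit 1: prefix='01' -> emit 'i', reset
Bit 2: prefix='1' -> emit 'e', reset
Bit 3: prefix='0' (no match yet)
Bit 4: prefix='00' -> emit 'a', reset
Bit 5: prefix='0' (no match yet)
Bit 6: prefix='01' -> emit 'i', reset
Bit 7: prefix='1' -> emit 'e', reset
Bit 8: prefix='1' -> emit 'e', reset
Bit 9: prefix='0' (no match yet)
Bit 10: prefix='00' -> emit 'a', reset
Bit 11: prefix='0' (no match yet)
Bit 12: prefix='01' -> emit 'i', reset
Bit 13: prefix='0' (no match yet)
Bit 14: prefix='01' -> emit 'i', reset

Answer: 0 2 3 5 7 8 9 11 13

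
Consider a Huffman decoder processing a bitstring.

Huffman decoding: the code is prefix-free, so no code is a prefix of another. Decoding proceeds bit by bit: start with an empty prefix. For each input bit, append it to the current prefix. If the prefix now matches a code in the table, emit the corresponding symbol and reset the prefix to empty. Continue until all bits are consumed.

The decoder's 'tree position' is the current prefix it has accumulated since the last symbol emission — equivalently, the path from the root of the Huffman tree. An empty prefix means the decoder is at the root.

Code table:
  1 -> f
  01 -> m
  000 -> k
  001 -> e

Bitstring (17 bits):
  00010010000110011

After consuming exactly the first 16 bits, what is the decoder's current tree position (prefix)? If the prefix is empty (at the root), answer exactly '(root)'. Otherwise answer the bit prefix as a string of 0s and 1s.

Bit 0: prefix='0' (no match yet)
Bit 1: prefix='00' (no match yet)
Bit 2: prefix='000' -> emit 'k', reset
Bit 3: prefix='1' -> emit 'f', reset
Bit 4: prefix='0' (no match yet)
Bit 5: prefix='00' (no match yet)
Bit 6: prefix='001' -> emit 'e', reset
Bit 7: prefix='0' (no match yet)
Bit 8: prefix='00' (no match yet)
Bit 9: prefix='000' -> emit 'k', reset
Bit 10: prefix='0' (no match yet)
Bit 11: prefix='01' -> emit 'm', reset
Bit 12: prefix='1' -> emit 'f', reset
Bit 13: prefix='0' (no match yet)
Bit 14: prefix='00' (no match yet)
Bit 15: prefix='001' -> emit 'e', reset

Answer: (root)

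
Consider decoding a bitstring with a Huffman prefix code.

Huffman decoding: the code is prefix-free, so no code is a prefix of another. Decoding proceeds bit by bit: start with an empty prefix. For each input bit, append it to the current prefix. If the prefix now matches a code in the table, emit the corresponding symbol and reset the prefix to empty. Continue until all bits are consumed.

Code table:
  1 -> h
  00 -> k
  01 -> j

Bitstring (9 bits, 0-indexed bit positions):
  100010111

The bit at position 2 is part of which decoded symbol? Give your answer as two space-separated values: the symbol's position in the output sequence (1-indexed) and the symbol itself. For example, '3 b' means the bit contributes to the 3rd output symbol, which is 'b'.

Answer: 2 k

Derivation:
Bit 0: prefix='1' -> emit 'h', reset
Bit 1: prefix='0' (no match yet)
Bit 2: prefix='00' -> emit 'k', reset
Bit 3: prefix='0' (no match yet)
Bit 4: prefix='01' -> emit 'j', reset
Bit 5: prefix='0' (no match yet)
Bit 6: prefix='01' -> emit 'j', reset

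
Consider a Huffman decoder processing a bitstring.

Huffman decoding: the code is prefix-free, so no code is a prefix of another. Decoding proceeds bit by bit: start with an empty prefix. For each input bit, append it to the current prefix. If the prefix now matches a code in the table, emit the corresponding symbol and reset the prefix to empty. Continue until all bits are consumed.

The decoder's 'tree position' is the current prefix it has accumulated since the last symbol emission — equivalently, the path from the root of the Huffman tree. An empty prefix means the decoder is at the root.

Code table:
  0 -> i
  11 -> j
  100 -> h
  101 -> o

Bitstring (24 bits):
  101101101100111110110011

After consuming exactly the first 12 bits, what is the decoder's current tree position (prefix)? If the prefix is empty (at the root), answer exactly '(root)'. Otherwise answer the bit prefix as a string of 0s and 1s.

Bit 0: prefix='1' (no match yet)
Bit 1: prefix='10' (no match yet)
Bit 2: prefix='101' -> emit 'o', reset
Bit 3: prefix='1' (no match yet)
Bit 4: prefix='10' (no match yet)
Bit 5: prefix='101' -> emit 'o', reset
Bit 6: prefix='1' (no match yet)
Bit 7: prefix='10' (no match yet)
Bit 8: prefix='101' -> emit 'o', reset
Bit 9: prefix='1' (no match yet)
Bit 10: prefix='10' (no match yet)
Bit 11: prefix='100' -> emit 'h', reset

Answer: (root)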